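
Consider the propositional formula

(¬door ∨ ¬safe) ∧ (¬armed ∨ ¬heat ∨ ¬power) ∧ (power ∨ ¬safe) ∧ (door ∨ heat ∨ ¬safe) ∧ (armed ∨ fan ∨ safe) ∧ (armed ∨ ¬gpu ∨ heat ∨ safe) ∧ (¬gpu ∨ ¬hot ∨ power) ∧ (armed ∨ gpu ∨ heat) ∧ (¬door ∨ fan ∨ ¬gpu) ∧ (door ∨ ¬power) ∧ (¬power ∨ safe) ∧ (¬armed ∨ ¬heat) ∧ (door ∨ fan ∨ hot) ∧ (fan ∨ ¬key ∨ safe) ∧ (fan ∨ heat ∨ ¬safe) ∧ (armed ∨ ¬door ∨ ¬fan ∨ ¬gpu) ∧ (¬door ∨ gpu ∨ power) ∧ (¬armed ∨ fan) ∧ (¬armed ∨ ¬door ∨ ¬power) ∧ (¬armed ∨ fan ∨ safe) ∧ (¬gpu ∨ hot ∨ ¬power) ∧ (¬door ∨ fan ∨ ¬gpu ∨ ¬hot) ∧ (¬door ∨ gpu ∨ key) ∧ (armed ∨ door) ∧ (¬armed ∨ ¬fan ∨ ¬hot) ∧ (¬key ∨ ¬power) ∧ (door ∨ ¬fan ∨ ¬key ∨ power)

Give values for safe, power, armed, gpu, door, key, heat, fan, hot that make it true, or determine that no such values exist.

safe=F, power=F, armed=T, gpu=F, door=F, key=F, heat=F, fan=T, hot=F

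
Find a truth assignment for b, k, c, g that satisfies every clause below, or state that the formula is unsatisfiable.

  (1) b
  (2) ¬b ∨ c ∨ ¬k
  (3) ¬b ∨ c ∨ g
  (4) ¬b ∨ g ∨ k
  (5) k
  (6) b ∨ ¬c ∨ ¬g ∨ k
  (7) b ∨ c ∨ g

Unit clause (b) forces b = True.
Unit clause (k) forces k = True.
In (¬b ∨ c ∨ ¬k) only c is left, so c = True.
Set g = False.
All clauses satisfied.

b = True, k = True, c = True, g = False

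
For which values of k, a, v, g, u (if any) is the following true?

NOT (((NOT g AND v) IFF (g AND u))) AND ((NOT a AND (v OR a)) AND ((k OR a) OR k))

k = True, a = False, v = True, g = False, u = True

  NOT (((NOT g AND v) IFF (g AND u))) = True
    (NOT g AND v) IFF (g AND u) = False
      NOT g AND v = True
        NOT g = True
      g AND u = False
  (NOT a AND (v OR a)) AND ((k OR a) OR k) = True
    NOT a AND (v OR a) = True
      NOT a = True
      v OR a = True
    (k OR a) OR k = True
      k OR a = True
Both conjuncts True, so the formula holds.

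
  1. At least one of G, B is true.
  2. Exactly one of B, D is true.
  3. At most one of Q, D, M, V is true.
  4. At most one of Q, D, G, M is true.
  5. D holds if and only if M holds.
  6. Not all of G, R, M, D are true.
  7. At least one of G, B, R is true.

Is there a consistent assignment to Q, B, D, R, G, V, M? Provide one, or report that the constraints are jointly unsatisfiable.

Q = False, B = True, D = False, R = False, G = True, V = False, M = False

  (1) {G, B}: 2 true — at least one ✓
  (2) {B, D}: 1 true — exactly one ✓
  (3) {Q, D, M, V}: 0 true — at most one ✓
  (4) {Q, D, G, M}: 1 true — at most one ✓
  (5) D=F, M=F — same ✓
  (6) {G, R, M, D}: 1/4 true — not all ✓
  (7) {G, B, R}: 2 true — at least one ✓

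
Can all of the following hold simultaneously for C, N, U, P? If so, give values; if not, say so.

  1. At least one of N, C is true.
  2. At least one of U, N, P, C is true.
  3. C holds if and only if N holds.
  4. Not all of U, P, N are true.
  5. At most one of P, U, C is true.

C = True, N = True, U = False, P = False

  (1) {N, C}: 2 true — at least one ✓
  (2) {U, N, P, C}: 2 true — at least one ✓
  (3) C=T, N=T — same ✓
  (4) {U, P, N}: 1/3 true — not all ✓
  (5) {P, U, C}: 1 true — at most one ✓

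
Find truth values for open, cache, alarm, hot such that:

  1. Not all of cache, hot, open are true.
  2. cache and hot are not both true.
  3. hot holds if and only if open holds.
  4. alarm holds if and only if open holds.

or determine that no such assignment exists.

open: False, cache: True, alarm: False, hot: False

  (1) {cache, hot, open}: 1/3 true — not all ✓
  (2) cache=T, hot=F — not both ✓
  (3) hot=F, open=F — same ✓
  (4) alarm=F, open=F — same ✓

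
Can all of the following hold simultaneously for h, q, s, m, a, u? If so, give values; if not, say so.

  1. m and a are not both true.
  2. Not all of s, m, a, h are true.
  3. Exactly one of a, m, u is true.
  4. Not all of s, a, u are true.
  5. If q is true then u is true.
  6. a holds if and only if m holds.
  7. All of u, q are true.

h = False, q = True, s = False, m = False, a = False, u = True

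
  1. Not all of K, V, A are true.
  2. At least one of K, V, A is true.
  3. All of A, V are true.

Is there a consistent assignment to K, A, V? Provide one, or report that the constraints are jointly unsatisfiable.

K: False, A: True, V: True

  (1) {K, V, A}: 2/3 true — not all ✓
  (2) {K, V, A}: 2 true — at least one ✓
  (3) {A, V}: all 2 true ✓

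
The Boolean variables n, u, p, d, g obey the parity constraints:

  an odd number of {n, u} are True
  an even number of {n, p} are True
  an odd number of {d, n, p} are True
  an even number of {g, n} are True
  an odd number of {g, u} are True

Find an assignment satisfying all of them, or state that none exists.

n = True; u = False; p = True; d = True; g = True

{n, u}: 1 true → odd ✓
{n, p}: 2 true → even ✓
{d, n, p}: 3 true → odd ✓
{g, n}: 2 true → even ✓
{g, u}: 1 true → odd ✓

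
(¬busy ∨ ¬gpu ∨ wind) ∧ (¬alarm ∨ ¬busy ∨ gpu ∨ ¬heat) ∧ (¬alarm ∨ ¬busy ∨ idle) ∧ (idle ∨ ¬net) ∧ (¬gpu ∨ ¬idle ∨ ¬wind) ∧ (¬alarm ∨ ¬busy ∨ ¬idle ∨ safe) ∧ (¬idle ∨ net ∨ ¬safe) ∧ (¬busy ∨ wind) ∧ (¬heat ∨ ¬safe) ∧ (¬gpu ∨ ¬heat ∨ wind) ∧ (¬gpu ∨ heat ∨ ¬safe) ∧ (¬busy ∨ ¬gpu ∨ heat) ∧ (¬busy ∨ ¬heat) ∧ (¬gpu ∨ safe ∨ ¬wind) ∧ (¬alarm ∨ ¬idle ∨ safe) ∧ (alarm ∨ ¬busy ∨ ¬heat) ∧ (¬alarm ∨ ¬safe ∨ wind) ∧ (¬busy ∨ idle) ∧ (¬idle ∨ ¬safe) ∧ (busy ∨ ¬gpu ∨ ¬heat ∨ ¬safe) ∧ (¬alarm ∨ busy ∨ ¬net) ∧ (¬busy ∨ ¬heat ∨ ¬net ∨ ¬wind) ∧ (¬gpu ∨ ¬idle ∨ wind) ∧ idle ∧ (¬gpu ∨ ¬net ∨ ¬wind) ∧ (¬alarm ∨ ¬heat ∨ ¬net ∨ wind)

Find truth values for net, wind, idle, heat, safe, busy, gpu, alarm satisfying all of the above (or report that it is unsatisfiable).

Unit clause (idle) forces idle = True.
In (¬idle ∨ ¬safe) only ¬safe is left, so safe = False.
In (¬alarm ∨ ¬idle ∨ safe) only ¬alarm is left, so alarm = False.
Set net = False.
Set wind = True.
  then (¬gpu ∨ ¬idle ∨ ¬wind) forces gpu = False.
Set heat = False.
Set busy = True.
All clauses satisfied.

net=F; wind=T; idle=T; heat=F; safe=F; busy=T; gpu=F; alarm=F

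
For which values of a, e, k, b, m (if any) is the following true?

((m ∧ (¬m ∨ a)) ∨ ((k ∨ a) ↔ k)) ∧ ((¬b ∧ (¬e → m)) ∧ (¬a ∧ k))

a=F; e=F; k=T; b=F; m=T

  (m ∧ (¬m ∨ a)) ∨ ((k ∨ a) ↔ k) = True
    m ∧ (¬m ∨ a) = False
      ¬m ∨ a = False
        ¬m = False
    (k ∨ a) ↔ k = True
      k ∨ a = True
  (¬b ∧ (¬e → m)) ∧ (¬a ∧ k) = True
    ¬b ∧ (¬e → m) = True
      ¬b = True
      ¬e → m = True
        ¬e = True
    ¬a ∧ k = True
      ¬a = True
Both conjuncts True, so the formula holds.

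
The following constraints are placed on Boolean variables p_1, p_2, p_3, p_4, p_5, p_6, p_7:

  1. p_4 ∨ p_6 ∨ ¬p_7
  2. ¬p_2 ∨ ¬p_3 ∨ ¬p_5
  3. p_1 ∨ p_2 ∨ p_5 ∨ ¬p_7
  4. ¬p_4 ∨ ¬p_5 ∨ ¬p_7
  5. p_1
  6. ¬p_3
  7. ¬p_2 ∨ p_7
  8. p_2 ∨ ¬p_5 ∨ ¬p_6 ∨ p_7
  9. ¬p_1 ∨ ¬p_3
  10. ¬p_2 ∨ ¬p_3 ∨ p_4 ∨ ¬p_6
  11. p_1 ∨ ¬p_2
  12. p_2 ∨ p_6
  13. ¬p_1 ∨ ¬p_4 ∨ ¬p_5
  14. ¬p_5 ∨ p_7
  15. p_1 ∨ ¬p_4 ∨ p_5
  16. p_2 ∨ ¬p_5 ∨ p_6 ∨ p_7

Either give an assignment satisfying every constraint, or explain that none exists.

p_1 = True; p_2 = True; p_3 = False; p_4 = False; p_5 = False; p_6 = True; p_7 = True

Unit clause (p_1) forces p_1 = True.
Unit clause (¬p_3) forces p_3 = False.
Set p_2 = True.
  then (¬p_2 ∨ p_7) forces p_7 = True.
Set p_4 = False.
  then (p_4 ∨ p_6 ∨ ¬p_7) forces p_6 = True.
Set p_5 = False.
All clauses satisfied.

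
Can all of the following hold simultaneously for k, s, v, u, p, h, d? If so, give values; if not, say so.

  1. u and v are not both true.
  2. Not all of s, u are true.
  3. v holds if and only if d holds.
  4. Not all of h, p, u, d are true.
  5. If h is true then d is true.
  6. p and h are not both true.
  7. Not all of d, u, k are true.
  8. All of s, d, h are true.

k = False, s = True, v = True, u = False, p = False, h = True, d = True

  (1) u=F, v=T — not both ✓
  (2) {s, u}: 1/2 true — not all ✓
  (3) v=T, d=T — same ✓
  (4) {h, p, u, d}: 2/4 true — not all ✓
  (5) h=T ⇒ d: T ✓
  (6) p=F, h=T — not both ✓
  (7) {d, u, k}: 1/3 true — not all ✓
  (8) {s, d, h}: all 3 true ✓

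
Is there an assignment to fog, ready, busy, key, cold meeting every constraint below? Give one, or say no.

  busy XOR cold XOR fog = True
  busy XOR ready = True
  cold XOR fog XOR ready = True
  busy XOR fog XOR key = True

UNSATISFIABLE

Adding constraints 1, 2, 3 mod 2: every variable appears an even number of times on the left, so the left side is 0.
But the right sides sum to 1 (mod 2). 0 ≠ 1 — the system is inconsistent.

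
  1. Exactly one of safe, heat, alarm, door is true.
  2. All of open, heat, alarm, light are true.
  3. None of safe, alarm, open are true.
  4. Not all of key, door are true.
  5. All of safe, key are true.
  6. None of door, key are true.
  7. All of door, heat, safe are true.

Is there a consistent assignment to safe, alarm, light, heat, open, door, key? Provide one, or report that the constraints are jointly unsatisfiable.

Unsatisfiable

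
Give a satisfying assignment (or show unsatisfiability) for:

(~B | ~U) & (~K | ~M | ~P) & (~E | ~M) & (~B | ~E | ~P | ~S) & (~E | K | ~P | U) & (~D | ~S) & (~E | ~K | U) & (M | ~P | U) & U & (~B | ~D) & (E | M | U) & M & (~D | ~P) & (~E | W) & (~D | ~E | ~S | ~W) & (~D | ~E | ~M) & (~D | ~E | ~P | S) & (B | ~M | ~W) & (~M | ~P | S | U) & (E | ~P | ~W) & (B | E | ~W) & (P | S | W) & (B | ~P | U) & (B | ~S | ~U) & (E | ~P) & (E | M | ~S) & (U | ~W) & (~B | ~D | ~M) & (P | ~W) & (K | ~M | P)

The formula is unsatisfiable.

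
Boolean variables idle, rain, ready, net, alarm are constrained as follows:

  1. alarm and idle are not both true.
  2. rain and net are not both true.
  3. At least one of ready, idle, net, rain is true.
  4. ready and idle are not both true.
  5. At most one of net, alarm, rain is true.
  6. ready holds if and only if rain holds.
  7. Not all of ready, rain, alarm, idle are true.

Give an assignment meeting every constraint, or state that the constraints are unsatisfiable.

idle=T, rain=F, ready=F, net=F, alarm=F

  (1) alarm=F, idle=T — not both ✓
  (2) rain=F, net=F — not both ✓
  (3) {ready, idle, net, rain}: 1 true — at least one ✓
  (4) ready=F, idle=T — not both ✓
  (5) {net, alarm, rain}: 0 true — at most one ✓
  (6) ready=F, rain=F — same ✓
  (7) {ready, rain, alarm, idle}: 1/4 true — not all ✓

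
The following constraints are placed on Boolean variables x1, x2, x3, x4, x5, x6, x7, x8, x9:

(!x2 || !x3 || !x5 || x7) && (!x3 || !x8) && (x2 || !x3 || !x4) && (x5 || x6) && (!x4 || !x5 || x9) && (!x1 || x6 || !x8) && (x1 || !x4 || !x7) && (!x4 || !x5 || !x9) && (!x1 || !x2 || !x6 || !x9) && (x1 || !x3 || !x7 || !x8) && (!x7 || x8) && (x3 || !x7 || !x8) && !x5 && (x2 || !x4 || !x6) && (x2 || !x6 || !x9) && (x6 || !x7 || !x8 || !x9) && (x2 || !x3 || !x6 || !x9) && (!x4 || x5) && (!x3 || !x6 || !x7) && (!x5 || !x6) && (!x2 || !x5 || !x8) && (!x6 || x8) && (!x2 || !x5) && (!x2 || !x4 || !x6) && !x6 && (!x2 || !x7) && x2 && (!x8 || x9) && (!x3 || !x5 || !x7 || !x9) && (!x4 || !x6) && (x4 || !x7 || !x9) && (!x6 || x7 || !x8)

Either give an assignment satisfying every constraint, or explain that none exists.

Case x5 = True:
  Clause (!x5) is falsified — contradiction.
Case x5 = False:
  (x5 || x6) forces x6 = True.
  Clause (!x6) is falsified — contradiction.
Both cases fail, so the formula is unsatisfiable.

Unsatisfiable — no assignment works.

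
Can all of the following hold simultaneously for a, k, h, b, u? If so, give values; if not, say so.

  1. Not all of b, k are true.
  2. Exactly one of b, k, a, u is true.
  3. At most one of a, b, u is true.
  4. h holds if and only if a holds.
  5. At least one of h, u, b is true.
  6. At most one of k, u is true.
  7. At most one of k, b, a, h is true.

a: False; k: False; h: False; b: False; u: True

  (1) {b, k}: 0/2 true — not all ✓
  (2) {b, k, a, u}: 1 true — exactly one ✓
  (3) {a, b, u}: 1 true — at most one ✓
  (4) h=F, a=F — same ✓
  (5) {h, u, b}: 1 true — at least one ✓
  (6) {k, u}: 1 true — at most one ✓
  (7) {k, b, a, h}: 0 true — at most one ✓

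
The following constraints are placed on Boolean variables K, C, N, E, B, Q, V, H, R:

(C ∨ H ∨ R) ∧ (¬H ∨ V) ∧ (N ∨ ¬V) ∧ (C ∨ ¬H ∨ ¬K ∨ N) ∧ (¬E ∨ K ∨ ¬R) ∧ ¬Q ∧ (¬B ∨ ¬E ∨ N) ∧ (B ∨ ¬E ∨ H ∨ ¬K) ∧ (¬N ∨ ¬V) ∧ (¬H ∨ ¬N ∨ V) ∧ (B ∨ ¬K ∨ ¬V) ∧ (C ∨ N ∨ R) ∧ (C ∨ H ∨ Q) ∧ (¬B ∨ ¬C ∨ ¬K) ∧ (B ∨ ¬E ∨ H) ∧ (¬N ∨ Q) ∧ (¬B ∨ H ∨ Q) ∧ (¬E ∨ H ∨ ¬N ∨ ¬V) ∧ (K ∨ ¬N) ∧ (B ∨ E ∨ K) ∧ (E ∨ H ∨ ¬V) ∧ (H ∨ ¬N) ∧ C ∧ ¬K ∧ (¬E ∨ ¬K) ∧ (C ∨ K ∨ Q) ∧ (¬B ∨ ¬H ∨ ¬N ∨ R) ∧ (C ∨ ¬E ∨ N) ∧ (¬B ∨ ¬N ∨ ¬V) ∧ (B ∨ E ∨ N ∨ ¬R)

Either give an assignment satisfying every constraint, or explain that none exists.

UNSATISFIABLE

Case K = True:
  Clause (¬K) is falsified — contradiction.
Case K = False:
  (¬Q) forces Q = False.
  (¬N ∨ Q) forces N = False.
  (N ∨ ¬V) forces V = False.
  (¬H ∨ V) forces H = False.
  (C ∨ H ∨ Q) forces C = True.
  (¬B ∨ H ∨ Q) forces B = False.
  (B ∨ ¬E ∨ H) forces E = False.
  Clause (B ∨ E ∨ K) is falsified — contradiction.
Both cases fail, so the formula is unsatisfiable.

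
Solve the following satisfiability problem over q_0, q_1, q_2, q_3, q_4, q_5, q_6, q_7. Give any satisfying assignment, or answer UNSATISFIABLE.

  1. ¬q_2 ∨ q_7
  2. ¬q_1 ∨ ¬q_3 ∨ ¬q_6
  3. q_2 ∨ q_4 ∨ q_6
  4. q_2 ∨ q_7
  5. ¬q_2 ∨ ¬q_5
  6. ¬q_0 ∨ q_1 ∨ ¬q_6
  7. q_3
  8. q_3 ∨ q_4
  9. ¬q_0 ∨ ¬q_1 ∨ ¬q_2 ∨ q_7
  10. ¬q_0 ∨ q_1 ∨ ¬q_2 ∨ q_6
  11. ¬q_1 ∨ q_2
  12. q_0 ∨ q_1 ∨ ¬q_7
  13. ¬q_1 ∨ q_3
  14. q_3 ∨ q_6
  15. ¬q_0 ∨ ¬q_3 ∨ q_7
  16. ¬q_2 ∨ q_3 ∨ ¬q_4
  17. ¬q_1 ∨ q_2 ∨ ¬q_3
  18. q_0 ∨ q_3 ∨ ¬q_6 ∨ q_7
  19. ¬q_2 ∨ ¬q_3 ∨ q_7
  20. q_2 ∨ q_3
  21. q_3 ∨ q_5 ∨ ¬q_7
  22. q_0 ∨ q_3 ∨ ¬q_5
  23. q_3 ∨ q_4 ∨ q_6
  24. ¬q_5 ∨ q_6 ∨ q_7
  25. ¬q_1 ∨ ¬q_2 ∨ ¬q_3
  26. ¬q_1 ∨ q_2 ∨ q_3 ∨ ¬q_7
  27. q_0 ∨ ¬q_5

q_0 = True, q_1 = False, q_2 = False, q_3 = True, q_4 = True, q_5 = False, q_6 = False, q_7 = True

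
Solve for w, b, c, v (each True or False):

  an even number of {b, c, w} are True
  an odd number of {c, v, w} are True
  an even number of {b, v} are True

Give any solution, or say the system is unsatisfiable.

Adding constraints 1, 2, 3 mod 2: every variable appears an even number of times on the left, so the left side is 0.
But the right sides sum to 1 (mod 2). 0 ≠ 1 — the system is inconsistent.

Unsatisfiable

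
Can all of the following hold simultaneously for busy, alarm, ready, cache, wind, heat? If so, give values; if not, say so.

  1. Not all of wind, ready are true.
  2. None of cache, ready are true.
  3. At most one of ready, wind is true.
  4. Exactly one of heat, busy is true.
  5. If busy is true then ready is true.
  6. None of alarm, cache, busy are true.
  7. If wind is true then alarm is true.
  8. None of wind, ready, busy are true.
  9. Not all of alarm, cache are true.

busy=F, alarm=F, ready=F, cache=F, wind=F, heat=T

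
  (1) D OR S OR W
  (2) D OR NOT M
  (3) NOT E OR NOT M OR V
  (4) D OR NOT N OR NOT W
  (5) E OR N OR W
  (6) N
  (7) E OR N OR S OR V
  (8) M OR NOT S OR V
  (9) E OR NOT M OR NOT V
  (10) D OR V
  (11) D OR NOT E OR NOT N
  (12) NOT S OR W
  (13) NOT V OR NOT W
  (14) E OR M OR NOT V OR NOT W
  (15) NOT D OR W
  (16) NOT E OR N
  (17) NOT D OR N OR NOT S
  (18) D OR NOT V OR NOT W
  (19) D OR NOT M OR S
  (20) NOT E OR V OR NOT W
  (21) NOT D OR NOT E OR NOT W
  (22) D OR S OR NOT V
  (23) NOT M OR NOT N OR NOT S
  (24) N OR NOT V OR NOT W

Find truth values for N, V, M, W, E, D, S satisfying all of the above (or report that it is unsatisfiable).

N = True, V = False, M = True, W = True, E = False, D = True, S = False

Unit clause (N) forces N = True.
Set V = False.
  then (D OR V) forces D = True.
  then (NOT D OR W) forces W = True.
  then (NOT E OR V OR NOT W) forces E = False.
Set M = True.
  then (NOT M OR NOT N OR NOT S) forces S = False.
All clauses satisfied.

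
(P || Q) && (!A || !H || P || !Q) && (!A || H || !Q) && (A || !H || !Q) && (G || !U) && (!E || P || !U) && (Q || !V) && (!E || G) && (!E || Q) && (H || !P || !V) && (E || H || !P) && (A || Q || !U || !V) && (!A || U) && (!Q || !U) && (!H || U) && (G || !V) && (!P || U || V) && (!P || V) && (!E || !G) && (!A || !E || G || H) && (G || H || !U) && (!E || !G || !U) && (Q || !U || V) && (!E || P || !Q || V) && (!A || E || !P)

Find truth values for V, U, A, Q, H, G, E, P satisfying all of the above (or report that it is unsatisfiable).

V = False, U = False, A = False, Q = True, H = False, G = False, E = False, P = False

Set V = False.
  then (!P || V) forces P = False.
  then (P || Q) forces Q = True.
  then (!Q || !U) forces U = False.
  then (!H || U) forces H = False.
  then (!E || P || !Q || V) forces E = False.
  then (!A || H || !Q) forces A = False.
Set G = False.
All clauses satisfied.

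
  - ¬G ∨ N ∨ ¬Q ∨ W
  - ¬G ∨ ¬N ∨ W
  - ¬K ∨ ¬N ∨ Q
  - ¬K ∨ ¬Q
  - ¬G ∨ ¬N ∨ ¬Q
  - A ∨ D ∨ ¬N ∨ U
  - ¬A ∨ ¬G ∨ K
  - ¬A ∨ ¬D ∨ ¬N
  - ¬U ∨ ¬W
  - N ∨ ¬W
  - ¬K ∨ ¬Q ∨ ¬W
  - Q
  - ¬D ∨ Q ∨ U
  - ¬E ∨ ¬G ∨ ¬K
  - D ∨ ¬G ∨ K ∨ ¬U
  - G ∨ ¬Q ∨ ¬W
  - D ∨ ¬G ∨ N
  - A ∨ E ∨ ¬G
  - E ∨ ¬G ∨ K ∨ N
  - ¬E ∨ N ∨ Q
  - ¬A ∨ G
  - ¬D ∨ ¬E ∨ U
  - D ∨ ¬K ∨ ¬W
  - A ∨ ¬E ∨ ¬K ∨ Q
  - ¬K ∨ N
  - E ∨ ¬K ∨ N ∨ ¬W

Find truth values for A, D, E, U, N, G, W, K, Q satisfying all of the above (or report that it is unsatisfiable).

Unit clause (Q) forces Q = True.
In (¬K ∨ ¬Q) only ¬K is left, so K = False.
Try A = True:
  (¬A ∨ ¬G ∨ K) forces G = False.
  clause (¬A ∨ G) is falsified — backtrack.
So A = False.
Set D = True.
Set E = False.
  then (A ∨ E ∨ ¬G) forces G = False.
  then (G ∨ ¬Q ∨ ¬W) forces W = False.
Set U = False.
Set N = False.
All clauses satisfied.

A = False, D = True, E = False, U = False, N = False, G = False, W = False, K = False, Q = True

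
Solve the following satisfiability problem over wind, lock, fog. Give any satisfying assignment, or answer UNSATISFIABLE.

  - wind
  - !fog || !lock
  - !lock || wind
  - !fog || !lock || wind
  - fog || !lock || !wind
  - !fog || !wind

wind: True; lock: False; fog: False

Unit clause (wind) forces wind = True.
In (!fog || !wind) only !fog is left, so fog = False.
In (fog || !lock || !wind) only !lock is left, so lock = False.
Check each clause:
  (wind): wind holds.
  (!fog || !lock): !fog holds.
  (!lock || wind): !lock holds.
  (!fog || !lock || wind): !fog holds.
  (fog || !lock || !wind): !lock holds.
  (!fog || !wind): !fog holds.
All clauses satisfied.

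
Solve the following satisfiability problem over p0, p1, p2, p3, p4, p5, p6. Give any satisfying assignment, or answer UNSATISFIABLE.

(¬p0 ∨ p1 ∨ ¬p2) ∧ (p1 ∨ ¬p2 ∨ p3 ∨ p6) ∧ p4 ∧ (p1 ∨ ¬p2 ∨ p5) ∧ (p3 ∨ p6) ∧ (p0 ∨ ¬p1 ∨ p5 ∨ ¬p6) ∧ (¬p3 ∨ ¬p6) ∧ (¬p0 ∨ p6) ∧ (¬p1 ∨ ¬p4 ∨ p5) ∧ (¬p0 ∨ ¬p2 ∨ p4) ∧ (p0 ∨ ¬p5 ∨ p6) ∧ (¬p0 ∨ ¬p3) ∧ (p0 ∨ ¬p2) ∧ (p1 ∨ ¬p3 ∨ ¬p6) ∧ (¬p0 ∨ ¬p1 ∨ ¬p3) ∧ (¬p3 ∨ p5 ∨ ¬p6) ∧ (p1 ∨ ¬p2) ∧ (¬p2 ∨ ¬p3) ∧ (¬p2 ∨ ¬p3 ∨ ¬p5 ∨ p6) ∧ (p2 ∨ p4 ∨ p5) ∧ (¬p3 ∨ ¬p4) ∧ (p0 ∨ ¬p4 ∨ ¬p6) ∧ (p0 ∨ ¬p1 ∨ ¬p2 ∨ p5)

Unit clause (p4) forces p4 = True.
In (¬p3 ∨ ¬p4) only ¬p3 is left, so p3 = False.
In (p3 ∨ p6) only p6 is left, so p6 = True.
In (p0 ∨ ¬p4 ∨ ¬p6) only p0 is left, so p0 = True.
Set p1 = False.
  then (¬p0 ∨ p1 ∨ ¬p2) forces p2 = False.
Set p5 = True.
All clauses satisfied.

p0 = True, p1 = False, p2 = False, p3 = False, p4 = True, p5 = True, p6 = True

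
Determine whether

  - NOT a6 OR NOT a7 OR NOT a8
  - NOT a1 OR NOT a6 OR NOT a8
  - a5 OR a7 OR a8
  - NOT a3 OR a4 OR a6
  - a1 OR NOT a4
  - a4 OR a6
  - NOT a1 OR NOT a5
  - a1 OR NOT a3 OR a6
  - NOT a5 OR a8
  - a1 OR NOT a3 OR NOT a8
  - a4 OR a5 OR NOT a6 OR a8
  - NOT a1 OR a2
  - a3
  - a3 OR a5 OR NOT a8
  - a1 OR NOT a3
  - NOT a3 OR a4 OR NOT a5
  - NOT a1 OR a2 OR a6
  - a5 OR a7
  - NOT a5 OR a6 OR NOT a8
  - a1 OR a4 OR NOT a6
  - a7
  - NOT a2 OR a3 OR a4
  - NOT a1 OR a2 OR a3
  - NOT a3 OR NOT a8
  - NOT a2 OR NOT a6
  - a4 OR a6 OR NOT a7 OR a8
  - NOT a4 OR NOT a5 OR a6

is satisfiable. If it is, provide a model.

Unit clause (a3) forces a3 = True.
In (a1 OR NOT a3) only a1 is left, so a1 = True.
Unit clause (a7) forces a7 = True.
In (NOT a3 OR NOT a8) only NOT a8 is left, so a8 = False.
In (NOT a1 OR NOT a5) only NOT a5 is left, so a5 = False.
In (NOT a1 OR a2) only a2 is left, so a2 = True.
In (NOT a2 OR NOT a6) only NOT a6 is left, so a6 = False.
In (a4 OR a6 OR NOT a7 OR a8) only a4 is left, so a4 = True.
All clauses satisfied.

a1 = True, a2 = True, a3 = True, a4 = True, a5 = False, a6 = False, a7 = True, a8 = False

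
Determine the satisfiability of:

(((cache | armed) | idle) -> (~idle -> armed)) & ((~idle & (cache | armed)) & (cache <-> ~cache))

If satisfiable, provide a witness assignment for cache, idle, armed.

The conjunct cache <-> ~cache is unsatisfiable on its own:
  cache=F: evaluates to False.
  cache=T: evaluates to False.
So the whole conjunction is unsatisfiable.

Unsatisfiable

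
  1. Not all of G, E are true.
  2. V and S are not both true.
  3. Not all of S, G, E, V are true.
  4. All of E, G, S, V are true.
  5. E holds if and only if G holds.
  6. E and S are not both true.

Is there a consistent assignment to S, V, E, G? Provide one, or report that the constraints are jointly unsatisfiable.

UNSATISFIABLE

Case S = True:
  (2) with S=T forces V = False.
  Constraint (4) is violated (V=F) — contradiction.
Case S = False:
  Constraint (4) is violated (S=F) — contradiction.
Both cases fail — unsatisfiable.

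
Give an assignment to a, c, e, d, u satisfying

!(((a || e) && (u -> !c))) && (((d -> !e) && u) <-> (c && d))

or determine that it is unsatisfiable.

a = False, c = True, e = False, d = True, u = True

  !(((a || e) && (u -> !c))) = True
    (a || e) && (u -> !c) = False
      a || e = False
      u -> !c = False
        !c = False
  ((d -> !e) && u) <-> (c && d) = True
    (d -> !e) && u = True
      d -> !e = True
        !e = True
    c && d = True
Both conjuncts True, so the formula holds.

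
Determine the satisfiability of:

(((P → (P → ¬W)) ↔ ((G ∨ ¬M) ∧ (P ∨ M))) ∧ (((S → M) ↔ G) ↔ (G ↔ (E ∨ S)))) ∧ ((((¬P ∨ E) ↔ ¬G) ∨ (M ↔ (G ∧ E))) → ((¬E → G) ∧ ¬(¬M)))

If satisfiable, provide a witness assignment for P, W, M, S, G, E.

P = False, W = True, M = True, S = True, G = True, E = False

  ((P → (P → ¬W)) ↔ ((G ∨ ¬M) ∧ (P ∨ M))) ∧ (((S → M) ↔ G) ↔ (G ↔ (E ∨ S))) = True
    (P → (P → ¬W)) ↔ ((G ∨ ¬M) ∧ (P ∨ M)) = True
      P → (P → ¬W) = True
        P → ¬W = True
          ¬W = False
      (G ∨ ¬M) ∧ (P ∨ M) = True
        G ∨ ¬M = True
          ¬M = False
        P ∨ M = True
    ((S → M) ↔ G) ↔ (G ↔ (E ∨ S)) = True
      (S → M) ↔ G = True
        S → M = True
      G ↔ (E ∨ S) = True
        E ∨ S = True
  (((¬P ∨ E) ↔ ¬G) ∨ (M ↔ (G ∧ E))) → ((¬E → G) ∧ ¬(¬M)) = True
    ((¬P ∨ E) ↔ ¬G) ∨ (M ↔ (G ∧ E)) = False
      (¬P ∨ E) ↔ ¬G = False
        ¬P ∨ E = True
          ¬P = True
        ¬G = False
      M ↔ (G ∧ E) = False
        G ∧ E = False
    (¬E → G) ∧ ¬(¬M) = True
      ¬E → G = True
        ¬E = True
      ¬(¬M) = True
        ¬M = False
Both conjuncts True, so the formula holds.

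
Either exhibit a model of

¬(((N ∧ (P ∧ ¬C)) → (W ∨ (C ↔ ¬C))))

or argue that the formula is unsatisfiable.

P: True, N: True, W: False, C: False

  ¬(((N ∧ (P ∧ ¬C)) → (W ∨ (C ↔ ¬C)))) = True
    (N ∧ (P ∧ ¬C)) → (W ∨ (C ↔ ¬C)) = False
      N ∧ (P ∧ ¬C) = True
        P ∧ ¬C = True
          ¬C = True
      W ∨ (C ↔ ¬C) = False
        C ↔ ¬C = False
          ¬C = True
The formula evaluates to True.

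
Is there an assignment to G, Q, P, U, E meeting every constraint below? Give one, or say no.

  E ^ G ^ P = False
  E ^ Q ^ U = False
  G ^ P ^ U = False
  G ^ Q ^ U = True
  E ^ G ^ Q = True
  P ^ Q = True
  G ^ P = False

G=T, Q=F, P=T, U=F, E=F

E ^ G ^ P = F ^ T ^ T = False ✓
E ^ Q ^ U = F ^ F ^ F = False ✓
G ^ P ^ U = T ^ T ^ F = False ✓
G ^ Q ^ U = T ^ F ^ F = True ✓
E ^ G ^ Q = F ^ T ^ F = True ✓
P ^ Q = T ^ F = True ✓
G ^ P = T ^ T = False ✓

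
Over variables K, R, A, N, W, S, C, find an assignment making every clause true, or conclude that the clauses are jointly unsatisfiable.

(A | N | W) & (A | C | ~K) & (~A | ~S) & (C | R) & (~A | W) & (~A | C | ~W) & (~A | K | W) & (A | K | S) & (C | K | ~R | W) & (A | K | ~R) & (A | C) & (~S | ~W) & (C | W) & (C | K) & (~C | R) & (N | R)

Set K = True.
Try R = False:
  (C | R) forces C = True.
  clause (~C | R) is falsified — backtrack.
So R = True.
Set A = False.
  then (A | C | ~K) forces C = True.
Set N = True.
Set W = False.
Set S = True.
All clauses satisfied.

K: True, R: True, A: False, N: True, W: False, S: True, C: True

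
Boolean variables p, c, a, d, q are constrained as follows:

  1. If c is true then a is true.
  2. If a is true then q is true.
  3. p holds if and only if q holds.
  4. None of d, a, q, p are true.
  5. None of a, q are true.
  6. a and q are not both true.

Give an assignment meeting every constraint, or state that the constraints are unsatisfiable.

p = False, c = False, a = False, d = False, q = False

  (1) c=F ⇒ a: vacuous ✓
  (2) a=F ⇒ q: vacuous ✓
  (3) p=F, q=F — same ✓
  (4) {d, a, q, p}: 0 true — none ✓
  (5) {a, q}: 0 true — none ✓
  (6) a=F, q=F — not both ✓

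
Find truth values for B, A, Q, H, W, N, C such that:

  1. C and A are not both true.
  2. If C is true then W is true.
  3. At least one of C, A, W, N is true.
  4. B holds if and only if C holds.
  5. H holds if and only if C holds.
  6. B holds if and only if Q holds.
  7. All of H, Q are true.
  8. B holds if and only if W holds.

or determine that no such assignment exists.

B: True, A: False, Q: True, H: True, W: True, N: False, C: True

  (1) C=T, A=F — not both ✓
  (2) C=T ⇒ W: T ✓
  (3) {C, A, W, N}: 2 true — at least one ✓
  (4) B=T, C=T — same ✓
  (5) H=T, C=T — same ✓
  (6) B=T, Q=T — same ✓
  (7) {H, Q}: all 2 true ✓
  (8) B=T, W=T — same ✓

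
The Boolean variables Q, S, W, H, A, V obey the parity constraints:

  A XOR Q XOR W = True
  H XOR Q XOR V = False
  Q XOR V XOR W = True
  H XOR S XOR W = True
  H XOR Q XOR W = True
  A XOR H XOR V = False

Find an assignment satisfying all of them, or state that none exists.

Q: False, S: False, W: True, H: False, A: False, V: False

A XOR Q XOR W = F XOR F XOR T = True ✓
H XOR Q XOR V = F XOR F XOR F = False ✓
Q XOR V XOR W = F XOR F XOR T = True ✓
H XOR S XOR W = F XOR F XOR T = True ✓
H XOR Q XOR W = F XOR F XOR T = True ✓
A XOR H XOR V = F XOR F XOR F = False ✓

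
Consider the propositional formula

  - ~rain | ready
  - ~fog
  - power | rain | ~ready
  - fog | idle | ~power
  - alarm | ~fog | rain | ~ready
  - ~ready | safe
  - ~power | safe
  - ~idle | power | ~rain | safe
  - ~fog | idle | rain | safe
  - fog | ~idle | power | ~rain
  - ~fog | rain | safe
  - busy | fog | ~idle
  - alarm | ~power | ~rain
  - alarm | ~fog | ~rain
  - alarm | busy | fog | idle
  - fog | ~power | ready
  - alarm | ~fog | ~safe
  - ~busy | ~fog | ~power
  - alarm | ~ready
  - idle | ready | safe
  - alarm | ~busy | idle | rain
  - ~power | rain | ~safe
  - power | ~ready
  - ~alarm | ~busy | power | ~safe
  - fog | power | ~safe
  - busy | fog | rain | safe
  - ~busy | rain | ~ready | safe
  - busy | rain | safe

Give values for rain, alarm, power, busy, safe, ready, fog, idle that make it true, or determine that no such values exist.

Unit clause (~fog) forces fog = False.
Set rain = False.
Set alarm = False.
  then (alarm | ~ready) forces ready = False.
  then (fog | ~power | ready) forces power = False.
  then (fog | power | ~safe) forces safe = False.
  then (busy | fog | rain | safe) forces busy = True.
  then (idle | ready | safe) forces idle = True.
All clauses satisfied.

rain: False; alarm: False; power: False; busy: True; safe: False; ready: False; fog: False; idle: True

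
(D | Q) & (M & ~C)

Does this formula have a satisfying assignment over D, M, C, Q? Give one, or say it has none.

D=T, M=T, C=F, Q=T

  D | Q = True
  M & ~C = True
    ~C = True
Both conjuncts True, so the formula holds.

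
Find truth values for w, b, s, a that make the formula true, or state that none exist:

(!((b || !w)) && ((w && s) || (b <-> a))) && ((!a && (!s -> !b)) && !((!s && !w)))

w=T, b=F, s=T, a=F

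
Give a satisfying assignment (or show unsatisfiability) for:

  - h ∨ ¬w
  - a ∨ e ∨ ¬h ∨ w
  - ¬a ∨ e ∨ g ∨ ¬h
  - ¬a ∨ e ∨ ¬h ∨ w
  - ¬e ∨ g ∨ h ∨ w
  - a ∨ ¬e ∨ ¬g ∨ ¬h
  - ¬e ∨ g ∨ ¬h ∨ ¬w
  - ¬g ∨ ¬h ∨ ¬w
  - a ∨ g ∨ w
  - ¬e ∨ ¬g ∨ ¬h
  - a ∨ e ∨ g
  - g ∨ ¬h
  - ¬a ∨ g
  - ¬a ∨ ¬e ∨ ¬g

h: False, e: True, a: False, g: True, w: False

Try h = True:
  (g ∨ ¬h) forces g = True.
  (¬g ∨ ¬h ∨ ¬w) forces w = False.
  (¬e ∨ ¬g ∨ ¬h) forces e = False.
  (a ∨ e ∨ ¬h ∨ w) forces a = True.
  clause (¬a ∨ e ∨ ¬h ∨ w) is falsified — backtrack.
So h = False.
  then (h ∨ ¬w) forces w = False.
Set e = True.
  then (¬e ∨ g ∨ h ∨ w) forces g = True.
  then (¬a ∨ ¬e ∨ ¬g) forces a = False.
All clauses satisfied.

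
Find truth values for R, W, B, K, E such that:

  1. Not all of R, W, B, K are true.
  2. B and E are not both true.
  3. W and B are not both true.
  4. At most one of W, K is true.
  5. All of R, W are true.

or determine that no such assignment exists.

R = True, W = True, B = False, K = False, E = False

  (1) {R, W, B, K}: 2/4 true — not all ✓
  (2) B=F, E=F — not both ✓
  (3) W=T, B=F — not both ✓
  (4) {W, K}: 1 true — at most one ✓
  (5) {R, W}: all 2 true ✓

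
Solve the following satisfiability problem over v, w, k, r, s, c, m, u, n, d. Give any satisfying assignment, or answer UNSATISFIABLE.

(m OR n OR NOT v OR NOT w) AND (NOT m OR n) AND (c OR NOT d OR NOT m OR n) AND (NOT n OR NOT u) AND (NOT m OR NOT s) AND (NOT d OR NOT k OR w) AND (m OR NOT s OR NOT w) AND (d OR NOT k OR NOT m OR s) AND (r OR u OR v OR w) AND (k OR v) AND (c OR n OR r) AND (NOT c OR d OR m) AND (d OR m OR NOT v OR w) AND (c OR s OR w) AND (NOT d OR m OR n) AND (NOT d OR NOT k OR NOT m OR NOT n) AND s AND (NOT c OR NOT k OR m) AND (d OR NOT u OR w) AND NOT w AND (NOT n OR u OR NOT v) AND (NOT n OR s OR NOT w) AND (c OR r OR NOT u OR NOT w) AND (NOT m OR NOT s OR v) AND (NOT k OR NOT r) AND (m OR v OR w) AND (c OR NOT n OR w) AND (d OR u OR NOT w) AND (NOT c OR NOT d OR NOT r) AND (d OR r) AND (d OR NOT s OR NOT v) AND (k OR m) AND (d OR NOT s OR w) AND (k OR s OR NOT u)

Case w = True:
  Clause (NOT w) is falsified — contradiction.
Case w = False:
  (s) forces s = True.
  (NOT m OR NOT s) forces m = False.
  (m OR v OR w) forces v = True.
  (d OR m OR NOT v OR w) forces d = True.
  (NOT d OR NOT k OR w) forces k = False.
  Clause (k OR m) is falsified — contradiction.
Both cases fail, so the formula is unsatisfiable.

Unsatisfiable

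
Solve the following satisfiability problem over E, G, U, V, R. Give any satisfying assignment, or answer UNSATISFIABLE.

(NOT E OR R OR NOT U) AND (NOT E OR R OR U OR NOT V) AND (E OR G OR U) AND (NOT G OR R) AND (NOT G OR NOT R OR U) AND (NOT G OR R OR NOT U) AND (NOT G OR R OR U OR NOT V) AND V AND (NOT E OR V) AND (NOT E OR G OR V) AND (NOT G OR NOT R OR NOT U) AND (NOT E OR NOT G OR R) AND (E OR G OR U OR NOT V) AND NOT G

E = True, G = False, U = False, V = True, R = True

Unit clause (V) forces V = True.
Unit clause (NOT G) forces G = False.
Set E = True.
Set U = False.
  then (NOT E OR R OR U OR NOT V) forces R = True.
All clauses satisfied.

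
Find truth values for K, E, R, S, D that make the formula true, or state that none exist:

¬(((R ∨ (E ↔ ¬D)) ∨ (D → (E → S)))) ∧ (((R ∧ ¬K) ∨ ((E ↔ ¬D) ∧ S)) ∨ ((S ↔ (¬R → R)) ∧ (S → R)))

K = True, E = True, R = False, S = False, D = True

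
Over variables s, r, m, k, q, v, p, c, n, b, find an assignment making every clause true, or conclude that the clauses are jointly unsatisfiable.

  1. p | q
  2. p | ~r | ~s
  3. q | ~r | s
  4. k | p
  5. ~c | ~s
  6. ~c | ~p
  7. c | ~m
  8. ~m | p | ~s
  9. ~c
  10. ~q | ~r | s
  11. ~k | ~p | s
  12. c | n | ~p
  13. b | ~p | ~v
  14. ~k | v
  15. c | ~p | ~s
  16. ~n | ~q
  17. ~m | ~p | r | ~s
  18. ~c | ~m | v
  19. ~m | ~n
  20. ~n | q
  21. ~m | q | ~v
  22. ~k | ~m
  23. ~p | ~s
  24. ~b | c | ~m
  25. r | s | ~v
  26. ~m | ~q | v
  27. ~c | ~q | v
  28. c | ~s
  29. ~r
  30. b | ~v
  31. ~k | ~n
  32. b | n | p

Case r = True:
  Clause (~r) is falsified — contradiction.
Case r = False:
  (~c) forces c = False.
  (c | ~m) forces m = False.
  (c | ~s) forces s = False.
  (r | s | ~v) forces v = False.
  (~k | v) forces k = False.
  (k | p) forces p = True.
  (c | n | ~p) forces n = True.
  (~n | ~q) forces q = False.
  Clause (~n | q) is falsified — contradiction.
Both cases fail, so the formula is unsatisfiable.

Unsatisfiable — no assignment works.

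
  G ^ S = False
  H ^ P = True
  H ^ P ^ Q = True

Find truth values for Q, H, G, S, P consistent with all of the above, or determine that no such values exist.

Q = False, H = True, G = True, S = True, P = False

G ^ S = T ^ T = False ✓
H ^ P = T ^ F = True ✓
H ^ P ^ Q = T ^ F ^ F = True ✓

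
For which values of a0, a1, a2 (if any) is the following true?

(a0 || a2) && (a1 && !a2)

a0 = True, a1 = True, a2 = False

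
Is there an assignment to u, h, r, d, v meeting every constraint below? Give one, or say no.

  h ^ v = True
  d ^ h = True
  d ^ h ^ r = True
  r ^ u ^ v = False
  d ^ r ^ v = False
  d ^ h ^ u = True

u = False, h = True, r = False, d = False, v = False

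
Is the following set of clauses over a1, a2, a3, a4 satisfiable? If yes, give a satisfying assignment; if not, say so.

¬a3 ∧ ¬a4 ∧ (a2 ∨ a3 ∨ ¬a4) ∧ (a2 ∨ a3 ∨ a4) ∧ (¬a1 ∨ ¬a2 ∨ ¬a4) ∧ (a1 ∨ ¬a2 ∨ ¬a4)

a1=F; a2=T; a3=F; a4=F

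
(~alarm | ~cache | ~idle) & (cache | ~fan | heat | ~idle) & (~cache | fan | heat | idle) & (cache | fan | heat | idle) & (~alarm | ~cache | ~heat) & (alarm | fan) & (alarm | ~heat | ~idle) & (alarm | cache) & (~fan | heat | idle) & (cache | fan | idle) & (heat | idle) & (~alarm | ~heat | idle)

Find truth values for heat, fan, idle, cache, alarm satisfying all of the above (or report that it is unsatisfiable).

Set heat = False.
  then (heat | idle) forces idle = True.
Set fan = True.
  then (cache | ~fan | heat | ~idle) forces cache = True.
  then (~alarm | ~cache | ~idle) forces alarm = False.
All clauses satisfied.

heat = False, fan = True, idle = True, cache = True, alarm = False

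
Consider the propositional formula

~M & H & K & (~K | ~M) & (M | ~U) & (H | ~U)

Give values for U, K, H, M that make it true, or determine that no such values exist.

U: False; K: True; H: True; M: False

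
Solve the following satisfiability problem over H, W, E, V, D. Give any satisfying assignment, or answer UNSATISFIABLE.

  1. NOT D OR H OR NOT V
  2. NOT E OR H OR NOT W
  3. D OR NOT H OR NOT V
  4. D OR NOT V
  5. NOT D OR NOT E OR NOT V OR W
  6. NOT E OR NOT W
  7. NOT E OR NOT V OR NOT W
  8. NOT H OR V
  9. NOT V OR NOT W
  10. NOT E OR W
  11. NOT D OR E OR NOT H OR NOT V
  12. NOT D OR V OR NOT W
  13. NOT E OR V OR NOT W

Try H = True:
  (NOT H OR V) forces V = True.
  (D OR NOT H OR NOT V) forces D = True.
  (NOT V OR NOT W) forces W = False.
  (NOT D OR NOT E OR NOT V OR W) forces E = False.
  clause (NOT D OR E OR NOT H OR NOT V) is falsified — backtrack.
So H = False.
Set W = False.
  then (NOT E OR W) forces E = False.
Set V = False.
Set D = False.
All clauses satisfied.

H = False, W = False, E = False, V = False, D = False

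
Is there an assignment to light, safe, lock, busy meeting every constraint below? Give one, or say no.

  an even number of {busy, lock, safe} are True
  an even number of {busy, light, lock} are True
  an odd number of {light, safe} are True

Unsatisfiable — no assignment works.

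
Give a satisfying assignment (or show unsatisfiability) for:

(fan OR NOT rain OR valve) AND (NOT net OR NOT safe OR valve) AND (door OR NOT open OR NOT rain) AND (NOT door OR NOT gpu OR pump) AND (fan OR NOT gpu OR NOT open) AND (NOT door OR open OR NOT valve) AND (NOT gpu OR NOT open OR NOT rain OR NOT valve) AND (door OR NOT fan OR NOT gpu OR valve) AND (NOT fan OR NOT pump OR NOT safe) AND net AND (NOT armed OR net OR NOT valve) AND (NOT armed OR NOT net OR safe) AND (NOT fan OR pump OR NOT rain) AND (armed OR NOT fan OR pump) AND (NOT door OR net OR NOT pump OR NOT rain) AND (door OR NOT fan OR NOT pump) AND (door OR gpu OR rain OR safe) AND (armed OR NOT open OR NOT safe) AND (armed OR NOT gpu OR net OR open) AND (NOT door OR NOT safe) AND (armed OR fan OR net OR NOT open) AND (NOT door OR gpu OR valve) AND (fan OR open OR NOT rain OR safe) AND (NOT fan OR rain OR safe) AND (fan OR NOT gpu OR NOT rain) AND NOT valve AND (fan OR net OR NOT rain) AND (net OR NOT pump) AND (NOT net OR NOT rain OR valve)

Unit clause (net) forces net = True.
Unit clause (NOT valve) forces valve = False.
In (NOT net OR NOT rain OR valve) only NOT rain is left, so rain = False.
In (NOT net OR NOT safe OR valve) only NOT safe is left, so safe = False.
In (NOT armed OR NOT net OR safe) only NOT armed is left, so armed = False.
In (NOT fan OR rain OR safe) only NOT fan is left, so fan = False.
Set pump = True.
Try open = True:
  (fan OR NOT gpu OR NOT open) forces gpu = False.
  (door OR gpu OR rain OR safe) forces door = True.
  clause (NOT door OR gpu OR valve) is falsified — backtrack.
So open = False.
Try gpu = False:
  (door OR gpu OR rain OR safe) forces door = True.
  clause (NOT door OR gpu OR valve) is falsified — backtrack.
So gpu = True.
Set door = True.
All clauses satisfied.

valve: False; fan: False; pump: True; net: True; rain: False; armed: False; safe: False; open: False; gpu: True; door: True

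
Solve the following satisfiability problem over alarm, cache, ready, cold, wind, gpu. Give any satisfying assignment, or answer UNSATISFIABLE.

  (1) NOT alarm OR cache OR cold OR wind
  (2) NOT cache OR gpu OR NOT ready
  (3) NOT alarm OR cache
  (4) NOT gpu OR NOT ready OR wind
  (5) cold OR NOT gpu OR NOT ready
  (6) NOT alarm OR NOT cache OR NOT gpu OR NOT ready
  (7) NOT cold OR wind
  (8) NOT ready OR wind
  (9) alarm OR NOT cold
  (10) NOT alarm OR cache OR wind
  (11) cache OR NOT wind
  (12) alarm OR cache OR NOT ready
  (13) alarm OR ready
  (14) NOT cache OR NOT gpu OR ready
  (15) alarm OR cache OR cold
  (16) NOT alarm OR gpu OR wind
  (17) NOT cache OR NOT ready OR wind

Set alarm = True.
  then (NOT alarm OR cache) forces cache = True.
Try ready = True:
  (NOT cache OR gpu OR NOT ready) forces gpu = True.
  clause (NOT alarm OR NOT cache OR NOT gpu OR NOT ready) is falsified — backtrack.
So ready = False.
  then (NOT cache OR NOT gpu OR ready) forces gpu = False.
  then (NOT alarm OR gpu OR wind) forces wind = True.
Set cold = False.
All clauses satisfied.

alarm = True, cache = True, ready = False, cold = False, wind = True, gpu = False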